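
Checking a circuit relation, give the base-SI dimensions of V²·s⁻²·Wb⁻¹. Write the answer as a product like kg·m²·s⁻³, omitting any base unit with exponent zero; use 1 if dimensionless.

V = W/A (potential = power per current),
    = kg·m²·s⁻³·A⁻¹.
So V² = kg²·m⁴·s⁻⁶·A⁻².
Wb = V·s (flux: a volt is a weber per second),
    = kg·m²·s⁻²·A⁻¹.
So Wb⁻¹ = kg⁻¹·m⁻²·s²·A.
Combining: V²·s⁻²·Wb⁻¹ = (kg²·m⁴·s⁻⁶·A⁻²) · s⁻² · (kg⁻¹·m⁻²·s²·A) = kg·m²·s⁻⁶·A⁻¹.

kg·m²·s⁻⁶·A⁻¹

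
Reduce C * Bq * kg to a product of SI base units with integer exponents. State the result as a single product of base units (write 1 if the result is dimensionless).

kg·A

C = s·A.
Bq = s⁻¹.
Combining: C·Bq·kg = (s·A) · s⁻¹ · kg = kg·A.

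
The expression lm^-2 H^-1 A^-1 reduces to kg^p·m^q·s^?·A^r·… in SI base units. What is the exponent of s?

2

lm = cd.
So lm⁻² = cd⁻².
H = kg·m²·s⁻²·A⁻².
So H⁻¹ = kg⁻¹·m⁻²·s²·A².
Combining: lm⁻²·H⁻¹·A⁻¹ = cd⁻² · (kg⁻¹·m⁻²·s²·A²) · A⁻¹ = kg⁻¹·m⁻²·s²·A·cd⁻².
The exponent of s is 2.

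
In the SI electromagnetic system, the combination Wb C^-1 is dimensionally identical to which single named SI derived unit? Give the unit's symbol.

Ω

Wb = V·s (flux: a volt is a weber per second),
    = kg·m²·s⁻²·A⁻¹.
C = A·s = s·A (charge = current × time).
So C⁻¹ = s⁻¹·A⁻¹.
Combining: Wb·C⁻¹ = (kg·m²·s⁻²·A⁻¹) · (s⁻¹·A⁻¹) = kg·m²·s⁻³·A⁻².
kg·m²·s⁻³·A⁻² is the base-SI form of the ohm.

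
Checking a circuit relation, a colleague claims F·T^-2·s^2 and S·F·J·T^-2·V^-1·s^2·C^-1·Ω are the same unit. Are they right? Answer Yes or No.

Yes

Left side:
  F = kg⁻¹·m⁻²·s⁴·A².
  T = kg·s⁻²·A⁻¹.
  So T⁻² = kg⁻²·s⁴·A².
  Combining: F·T⁻²·s² = (kg⁻¹·m⁻²·s⁴·A²) · (kg⁻²·s⁴·A²) · s² = kg⁻³·m⁻²·s¹⁰·A⁴.
Right side:
  S = kg⁻¹·m⁻²·s³·A².
  F = kg⁻¹·m⁻²·s⁴·A².
  J = kg·m²·s⁻².
  T = kg·s⁻²·A⁻¹.
  So T⁻² = kg⁻²·s⁴·A².
  V = kg·m²·s⁻³·A⁻¹.
  So V⁻¹ = kg⁻¹·m⁻²·s³·A.
  C = s·A.
  So C⁻¹ = s⁻¹·A⁻¹.
  Ω = kg·m²·s⁻³·A⁻².
  Combining: S·F·J·T⁻²·V⁻¹·s²·C⁻¹·Ω = (kg⁻¹·m⁻²·s³·A²) · (kg⁻¹·m⁻²·s⁴·A²) · (kg·m²·s⁻²) · (kg⁻²·s⁴·A²) · (kg⁻¹·m⁻²·s³·A) · s² · (s⁻¹·A⁻¹) · (kg·m²·s⁻³·A⁻²) = kg⁻³·m⁻²·s¹⁰·A⁴.
Both reduce to kg⁻³·m⁻²·s¹⁰·A⁴.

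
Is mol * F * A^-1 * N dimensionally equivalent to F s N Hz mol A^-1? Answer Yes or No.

Yes

Left side:
  F = C/V (capacitance = charge per voltage),
      = A·s/(kg·m²·s⁻³·A⁻¹) (substituting C and V),
      = kg⁻¹·m⁻²·s⁴·A².
  N = kg·m/s² = kg·m·s⁻² (force = mass × acceleration).
  Combining: mol·F·A⁻¹·N = mol · (kg⁻¹·m⁻²·s⁴·A²) · A⁻¹ · (kg·m·s⁻²) = m⁻¹·s²·A·mol.
Right side:
  F = kg⁻¹·m⁻²·s⁴·A².
  N = kg·m·s⁻².
  Hz = s⁻¹.
  Combining: F·s·N·Hz·mol·A⁻¹ = (kg⁻¹·m⁻²·s⁴·A²) · s · (kg·m·s⁻²) · s⁻¹ · mol · A⁻¹ = m⁻¹·s²·A·mol.
Both reduce to m⁻¹·s²·A·mol.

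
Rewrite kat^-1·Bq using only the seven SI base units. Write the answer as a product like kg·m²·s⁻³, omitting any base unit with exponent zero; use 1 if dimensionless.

kat = s⁻¹·mol.
So kat⁻¹ = s·mol⁻¹.
Bq = s⁻¹.
Combining: kat⁻¹·Bq = (s·mol⁻¹) · s⁻¹ = mol⁻¹.

mol⁻¹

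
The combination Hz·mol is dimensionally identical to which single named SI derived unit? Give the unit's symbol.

kat

Hz = 1/s = s⁻¹ (frequency is cycles per second).
Combining: Hz·mol = s⁻¹ · mol = s⁻¹·mol.
s⁻¹·mol is the base-SI form of the katal.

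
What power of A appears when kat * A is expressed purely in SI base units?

kat = s⁻¹·mol.
Combining: kat·A = (s⁻¹·mol) · A = s⁻¹·A·mol.
The exponent of A is 1.

1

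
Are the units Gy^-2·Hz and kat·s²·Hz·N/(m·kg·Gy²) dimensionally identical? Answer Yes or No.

Left side:
  Gy = J/kg (absorbed dose = energy per mass),
      = m²·s⁻².
  So Gy⁻² = m⁻⁴·s⁴.
  Hz = 1/s = s⁻¹ (frequency is cycles per second).
  Combining: Gy⁻²·Hz = (m⁻⁴·s⁴) · s⁻¹ = m⁻⁴·s³.
Right side:
  kat = mol/s = s⁻¹·mol (catalytic activity).
  Hz = 1/s = s⁻¹ (frequency is cycles per second).
  N = kg·m/s² = kg·m·s⁻² (force = mass × acceleration).
  Gy = J/kg (absorbed dose = energy per mass),
      = m²·s⁻².
  So Gy⁻² = m⁻⁴·s⁴.
  Combining: m⁻¹·kat·s²·Hz·kg⁻¹·N·Gy⁻² = m⁻¹ · (s⁻¹·mol) · s² · s⁻¹ · kg⁻¹ · (kg·m·s⁻²) · (m⁻⁴·s⁴) = m⁻⁴·s²·mol.
Left is m⁻⁴·s³; right is m⁻⁴·s²·mol — different.

No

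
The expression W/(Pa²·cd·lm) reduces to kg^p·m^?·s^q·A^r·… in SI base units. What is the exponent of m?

Pa = N/m² (pressure = force per area),
    = kg·m⁻¹·s⁻².
So Pa⁻² = kg⁻²·m²·s⁴.
lm = cd·sr = cd (luminous flux; sr is dimensionless).
So lm⁻¹ = cd⁻¹.
W = J/s (power = energy per time),
    = kg·m²·s⁻³.
Combining: Pa⁻²·cd⁻¹·lm⁻¹·W = (kg⁻²·m²·s⁴) · cd⁻¹ · cd⁻¹ · (kg·m²·s⁻³) = kg⁻¹·m⁴·s·cd⁻².
The exponent of m is 4.

4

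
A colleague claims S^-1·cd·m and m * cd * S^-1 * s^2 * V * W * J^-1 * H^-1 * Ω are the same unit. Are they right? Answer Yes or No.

No

Left side:
  S = 1/Ω (conductance is reciprocal resistance),
      = kg⁻¹·m⁻²·s³·A².
  So S⁻¹ = kg·m²·s⁻³·A⁻².
  Combining: S⁻¹·cd·m = (kg·m²·s⁻³·A⁻²) · cd · m = kg·m³·s⁻³·A⁻²·cd.
Right side:
  S = 1/Ω (conductance is reciprocal resistance),
      = kg⁻¹·m⁻²·s³·A².
  So S⁻¹ = kg·m²·s⁻³·A⁻².
  V = W/A (potential = power per current),
      = kg·m²·s⁻³·A⁻¹.
  W = J/s (power = energy per time),
      = kg·m²·s⁻³.
  J = N·m (work = force × distance),
      = kg·m²·s⁻².
  So J⁻¹ = kg⁻¹·m⁻²·s².
  H = Wb/A (inductance = flux per current),
      = kg·m²·s⁻²·A⁻².
  So H⁻¹ = kg⁻¹·m⁻²·s²·A².
  Ω = V/A (resistance = voltage per current),
      = kg·m²·s⁻³·A⁻².
  Combining: m·cd·S⁻¹·s²·V·W·J⁻¹·H⁻¹·Ω = m · cd · (kg·m²·s⁻³·A⁻²) · s² · (kg·m²·s⁻³·A⁻¹) · (kg·m²·s⁻³) · (kg⁻¹·m⁻²·s²) · (kg⁻¹·m⁻²·s²·A²) · (kg·m²·s⁻³·A⁻²) = kg²·m⁵·s⁻⁶·A⁻³·cd.
Left is kg·m³·s⁻³·A⁻²·cd; right is kg²·m⁵·s⁻⁶·A⁻³·cd — different.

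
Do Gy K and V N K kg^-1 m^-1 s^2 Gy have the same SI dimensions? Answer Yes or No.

No

Left side:
  Gy = m²·s⁻².
  Combining: Gy·K = (m²·s⁻²) · K = m²·s⁻²·K.
Right side:
  V = W/A (potential = power per current),
      = kg·m²·s⁻³·A⁻¹.
  N = kg·m/s² = kg·m·s⁻² (force = mass × acceleration).
  Gy = J/kg (absorbed dose = energy per mass),
      = m²·s⁻².
  Combining: V·N·K·kg⁻¹·m⁻¹·s²·Gy = (kg·m²·s⁻³·A⁻¹) · (kg·m·s⁻²) · K · kg⁻¹ · m⁻¹ · s² · (m²·s⁻²) = kg·m⁴·s⁻⁵·A⁻¹·K.
Left is m²·s⁻²·K; right is kg·m⁴·s⁻⁵·A⁻¹·K — different.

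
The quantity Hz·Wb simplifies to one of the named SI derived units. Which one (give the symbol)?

V

Hz = 1/s = s⁻¹ (frequency is cycles per second).
Wb = V·s (flux: a volt is a weber per second),
    = kg·m²·s⁻²·A⁻¹.
Combining: Hz·Wb = s⁻¹ · (kg·m²·s⁻²·A⁻¹) = kg·m²·s⁻³·A⁻¹.
kg·m²·s⁻³·A⁻¹ is the base-SI form of the volt.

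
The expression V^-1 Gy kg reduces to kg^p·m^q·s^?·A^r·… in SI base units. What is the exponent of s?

V = W/A (potential = power per current),
    = kg·m²·s⁻³·A⁻¹.
So V⁻¹ = kg⁻¹·m⁻²·s³·A.
Gy = J/kg (absorbed dose = energy per mass),
    = m²·s⁻².
Combining: V⁻¹·Gy·kg = (kg⁻¹·m⁻²·s³·A) · (m²·s⁻²) · kg = s·A.
The exponent of s is 1.

1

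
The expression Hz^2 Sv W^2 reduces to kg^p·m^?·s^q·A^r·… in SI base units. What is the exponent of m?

6

Hz = s⁻¹.
So Hz² = s⁻².
Sv = m²·s⁻².
W = kg·m²·s⁻³.
So W² = kg²·m⁴·s⁻⁶.
Combining: Hz²·Sv·W² = s⁻² · (m²·s⁻²) · (kg²·m⁴·s⁻⁶) = kg²·m⁶·s⁻¹⁰.
The exponent of m is 6.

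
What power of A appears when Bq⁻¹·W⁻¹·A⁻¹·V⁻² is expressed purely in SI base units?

1

Bq = s⁻¹.
So Bq⁻¹ = s.
W = kg·m²·s⁻³.
So W⁻¹ = kg⁻¹·m⁻²·s³.
V = kg·m²·s⁻³·A⁻¹.
So V⁻² = kg⁻²·m⁻⁴·s⁶·A².
Combining: Bq⁻¹·W⁻¹·A⁻¹·V⁻² = s · (kg⁻¹·m⁻²·s³) · A⁻¹ · (kg⁻²·m⁻⁴·s⁶·A²) = kg⁻³·m⁻⁶·s¹⁰·A.
The exponent of A is 1.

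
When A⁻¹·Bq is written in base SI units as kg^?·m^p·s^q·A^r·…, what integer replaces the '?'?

0

Bq = s⁻¹.
Combining: A⁻¹·Bq = A⁻¹ · s⁻¹ = s⁻¹·A⁻¹.
The exponent of kg is 0.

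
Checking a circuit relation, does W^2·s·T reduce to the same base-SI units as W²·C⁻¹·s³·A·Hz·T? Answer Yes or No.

Left side:
  W = J/s (power = energy per time),
      = kg·m²·s⁻³.
  So W² = kg²·m⁴·s⁻⁶.
  T = Wb/m² (flux density = flux per area),
      = kg·s⁻²·A⁻¹.
  Combining: W²·s·T = (kg²·m⁴·s⁻⁶) · s · (kg·s⁻²·A⁻¹) = kg³·m⁴·s⁻⁷·A⁻¹.
Right side:
  W = kg·m²·s⁻³.
  So W² = kg²·m⁴·s⁻⁶.
  C = s·A.
  So C⁻¹ = s⁻¹·A⁻¹.
  Hz = s⁻¹.
  T = kg·s⁻²·A⁻¹.
  Combining: W²·C⁻¹·s³·A·Hz·T = (kg²·m⁴·s⁻⁶) · (s⁻¹·A⁻¹) · s³ · A · s⁻¹ · (kg·s⁻²·A⁻¹) = kg³·m⁴·s⁻⁷·A⁻¹.
Both reduce to kg³·m⁴·s⁻⁷·A⁻¹.

Yes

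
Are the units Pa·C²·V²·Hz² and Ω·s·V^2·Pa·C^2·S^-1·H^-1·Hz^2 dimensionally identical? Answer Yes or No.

No

Left side:
  Pa = N/m² (pressure = force per area),
      = kg·m⁻¹·s⁻².
  C = A·s = s·A (charge = current × time).
  So C² = s²·A².
  V = W/A (potential = power per current),
      = kg·m²·s⁻³·A⁻¹.
  So V² = kg²·m⁴·s⁻⁶·A⁻².
  Hz = 1/s = s⁻¹ (frequency is cycles per second).
  So Hz² = s⁻².
  Combining: Pa·C²·V²·Hz² = (kg·m⁻¹·s⁻²) · (s²·A²) · (kg²·m⁴·s⁻⁶·A⁻²) · s⁻² = kg³·m³·s⁻⁸.
Right side:
  Ω = V/A (resistance = voltage per current),
      = kg·m²·s⁻³·A⁻².
  V = W/A (potential = power per current),
      = kg·m²·s⁻³·A⁻¹.
  So V² = kg²·m⁴·s⁻⁶·A⁻².
  Pa = N/m² (pressure = force per area),
      = kg·m⁻¹·s⁻².
  C = A·s = s·A (charge = current × time).
  So C² = s²·A².
  S = 1/Ω (conductance is reciprocal resistance),
      = kg⁻¹·m⁻²·s³·A².
  So S⁻¹ = kg·m²·s⁻³·A⁻².
  H = Wb/A (inductance = flux per current),
      = kg·m²·s⁻²·A⁻².
  So H⁻¹ = kg⁻¹·m⁻²·s²·A².
  Hz = 1/s = s⁻¹ (frequency is cycles per second).
  So Hz² = s⁻².
  Combining: Ω·s·V²·Pa·C²·S⁻¹·H⁻¹·Hz² = (kg·m²·s⁻³·A⁻²) · s · (kg²·m⁴·s⁻⁶·A⁻²) · (kg·m⁻¹·s⁻²) · (s²·A²) · (kg·m²·s⁻³·A⁻²) · (kg⁻¹·m⁻²·s²·A²) · s⁻² = kg⁴·m⁵·s⁻¹¹·A⁻².
Left is kg³·m³·s⁻⁸; right is kg⁴·m⁵·s⁻¹¹·A⁻² — different.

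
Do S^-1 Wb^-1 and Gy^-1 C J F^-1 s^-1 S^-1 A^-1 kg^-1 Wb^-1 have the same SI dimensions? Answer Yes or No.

Left side:
  S = kg⁻¹·m⁻²·s³·A².
  So S⁻¹ = kg·m²·s⁻³·A⁻².
  Wb = kg·m²·s⁻²·A⁻¹.
  So Wb⁻¹ = kg⁻¹·m⁻²·s²·A.
  Combining: S⁻¹·Wb⁻¹ = (kg·m²·s⁻³·A⁻²) · (kg⁻¹·m⁻²·s²·A) = s⁻¹·A⁻¹.
Right side:
  Gy = J/kg (absorbed dose = energy per mass),
      = m²·s⁻².
  So Gy⁻¹ = m⁻²·s².
  C = A·s = s·A (charge = current × time).
  J = N·m (work = force × distance),
      = kg·m²·s⁻².
  F = C/V (capacitance = charge per voltage),
      = A·s/(kg·m²·s⁻³·A⁻¹) (substituting C and V),
      = kg⁻¹·m⁻²·s⁴·A².
  So F⁻¹ = kg·m²·s⁻⁴·A⁻².
  S = 1/Ω (conductance is reciprocal resistance),
      = kg⁻¹·m⁻²·s³·A².
  So S⁻¹ = kg·m²·s⁻³·A⁻².
  Wb = V·s (flux: a volt is a weber per second),
      = kg·m²·s⁻²·A⁻¹.
  So Wb⁻¹ = kg⁻¹·m⁻²·s²·A.
  Combining: Gy⁻¹·C·J·F⁻¹·s⁻¹·S⁻¹·A⁻¹·kg⁻¹·Wb⁻¹ = (m⁻²·s²) · (s·A) · (kg·m²·s⁻²) · (kg·m²·s⁻⁴·A⁻²) · s⁻¹ · (kg·m²·s⁻³·A⁻²) · A⁻¹ · kg⁻¹ · (kg⁻¹·m⁻²·s²·A) = kg·m²·s⁻⁵·A⁻³.
Left is s⁻¹·A⁻¹; right is kg·m²·s⁻⁵·A⁻³ — different.

No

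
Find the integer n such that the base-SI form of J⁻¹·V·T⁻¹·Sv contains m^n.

2

J = N·m (work = force × distance),
    = kg·m²·s⁻².
So J⁻¹ = kg⁻¹·m⁻²·s².
V = W/A (potential = power per current),
    = kg·m²·s⁻³·A⁻¹.
T = Wb/m² (flux density = flux per area),
    = kg·s⁻²·A⁻¹.
So T⁻¹ = kg⁻¹·s²·A.
Sv = J/kg (equivalent dose = energy per mass),
    = m²·s⁻².
Combining: J⁻¹·V·T⁻¹·Sv = (kg⁻¹·m⁻²·s²) · (kg·m²·s⁻³·A⁻¹) · (kg⁻¹·s²·A) · (m²·s⁻²) = kg⁻¹·m²·s⁻¹.
The exponent of m is 2.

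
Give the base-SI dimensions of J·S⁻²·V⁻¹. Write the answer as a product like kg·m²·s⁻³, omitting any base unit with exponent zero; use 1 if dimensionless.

J = N·m (work = force × distance),
    = kg·m²·s⁻².
S = 1/Ω (conductance is reciprocal resistance),
    = kg⁻¹·m⁻²·s³·A².
So S⁻² = kg²·m⁴·s⁻⁶·A⁻⁴.
V = W/A (potential = power per current),
    = kg·m²·s⁻³·A⁻¹.
So V⁻¹ = kg⁻¹·m⁻²·s³·A.
Combining: J·S⁻²·V⁻¹ = (kg·m²·s⁻²) · (kg²·m⁴·s⁻⁶·A⁻⁴) · (kg⁻¹·m⁻²·s³·A) = kg²·m⁴·s⁻⁵·A⁻³.

kg²·m⁴·s⁻⁵·A⁻³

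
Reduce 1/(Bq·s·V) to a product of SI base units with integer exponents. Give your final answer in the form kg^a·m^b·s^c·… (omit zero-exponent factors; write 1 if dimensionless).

kg⁻¹·m⁻²·s³·A

Bq = s⁻¹.
So Bq⁻¹ = s.
V = kg·m²·s⁻³·A⁻¹.
So V⁻¹ = kg⁻¹·m⁻²·s³·A.
Combining: Bq⁻¹·s⁻¹·V⁻¹ = s · s⁻¹ · (kg⁻¹·m⁻²·s³·A) = kg⁻¹·m⁻²·s³·A.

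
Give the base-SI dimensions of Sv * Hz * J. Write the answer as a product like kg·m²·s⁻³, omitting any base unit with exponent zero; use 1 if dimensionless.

Sv = m²·s⁻².
Hz = s⁻¹.
J = kg·m²·s⁻².
Combining: Sv·Hz·J = (m²·s⁻²) · s⁻¹ · (kg·m²·s⁻²) = kg·m⁴·s⁻⁵.

kg·m⁴·s⁻⁵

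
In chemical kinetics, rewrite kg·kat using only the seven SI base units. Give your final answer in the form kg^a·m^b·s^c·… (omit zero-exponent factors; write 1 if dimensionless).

kg·s⁻¹·mol

kat = mol/s = s⁻¹·mol (catalytic activity).
Combining: kg·kat = kg · (s⁻¹·mol) = kg·s⁻¹·mol.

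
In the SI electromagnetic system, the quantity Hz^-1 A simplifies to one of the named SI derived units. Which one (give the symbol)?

C

Hz = s⁻¹.
So Hz⁻¹ = s.
Combining: Hz⁻¹·A = s · A = s·A.
s·A is the base-SI form of the coulomb.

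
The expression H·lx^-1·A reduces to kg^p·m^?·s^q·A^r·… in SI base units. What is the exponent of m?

4

H = kg·m²·s⁻²·A⁻².
lx = m⁻²·cd.
So lx⁻¹ = m²·cd⁻¹.
Combining: H·lx⁻¹·A = (kg·m²·s⁻²·A⁻²) · (m²·cd⁻¹) · A = kg·m⁴·s⁻²·A⁻¹·cd⁻¹.
The exponent of m is 4.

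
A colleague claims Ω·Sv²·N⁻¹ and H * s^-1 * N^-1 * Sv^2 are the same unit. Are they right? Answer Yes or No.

Left side:
  Ω = V/A (resistance = voltage per current),
      = kg·m²·s⁻³·A⁻².
  Sv = J/kg (equivalent dose = energy per mass),
      = m²·s⁻².
  So Sv² = m⁴·s⁻⁴.
  N = kg·m/s² = kg·m·s⁻² (force = mass × acceleration).
  So N⁻¹ = kg⁻¹·m⁻¹·s².
  Combining: Ω·Sv²·N⁻¹ = (kg·m²·s⁻³·A⁻²) · (m⁴·s⁻⁴) · (kg⁻¹·m⁻¹·s²) = m⁵·s⁻⁵·A⁻².
Right side:
  H = Wb/A (inductance = flux per current),
      = kg·m²·s⁻²·A⁻².
  N = kg·m/s² = kg·m·s⁻² (force = mass × acceleration).
  So N⁻¹ = kg⁻¹·m⁻¹·s².
  Sv = J/kg (equivalent dose = energy per mass),
      = m²·s⁻².
  So Sv² = m⁴·s⁻⁴.
  Combining: H·s⁻¹·N⁻¹·Sv² = (kg·m²·s⁻²·A⁻²) · s⁻¹ · (kg⁻¹·m⁻¹·s²) · (m⁴·s⁻⁴) = m⁵·s⁻⁵·A⁻².
Both reduce to m⁵·s⁻⁵·A⁻².

Yes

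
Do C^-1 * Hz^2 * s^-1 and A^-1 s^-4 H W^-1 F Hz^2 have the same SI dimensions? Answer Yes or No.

Left side:
  C = A·s = s·A (charge = current × time).
  So C⁻¹ = s⁻¹·A⁻¹.
  Hz = 1/s = s⁻¹ (frequency is cycles per second).
  So Hz² = s⁻².
  Combining: C⁻¹·Hz²·s⁻¹ = (s⁻¹·A⁻¹) · s⁻² · s⁻¹ = s⁻⁴·A⁻¹.
Right side:
  H = Wb/A (inductance = flux per current),
      = kg·m²·s⁻²·A⁻².
  W = J/s (power = energy per time),
      = kg·m²·s⁻³.
  So W⁻¹ = kg⁻¹·m⁻²·s³.
  F = C/V (capacitance = charge per voltage),
      = A·s/(kg·m²·s⁻³·A⁻¹) (substituting C and V),
      = kg⁻¹·m⁻²·s⁴·A².
  Hz = 1/s = s⁻¹ (frequency is cycles per second).
  So Hz² = s⁻².
  Combining: A⁻¹·s⁻⁴·H·W⁻¹·F·Hz² = A⁻¹ · s⁻⁴ · (kg·m²·s⁻²·A⁻²) · (kg⁻¹·m⁻²·s³) · (kg⁻¹·m⁻²·s⁴·A²) · s⁻² = kg⁻¹·m⁻²·s⁻¹·A⁻¹.
Left is s⁻⁴·A⁻¹; right is kg⁻¹·m⁻²·s⁻¹·A⁻¹ — different.

No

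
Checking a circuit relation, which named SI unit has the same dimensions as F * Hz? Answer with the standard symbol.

S

F = C/V (capacitance = charge per voltage),
    = A·s/(kg·m²·s⁻³·A⁻¹) (substituting C and V),
    = kg⁻¹·m⁻²·s⁴·A².
Hz = 1/s = s⁻¹ (frequency is cycles per second).
Combining: F·Hz = (kg⁻¹·m⁻²·s⁴·A²) · s⁻¹ = kg⁻¹·m⁻²·s³·A².
kg⁻¹·m⁻²·s³·A² is the base-SI form of the siemens.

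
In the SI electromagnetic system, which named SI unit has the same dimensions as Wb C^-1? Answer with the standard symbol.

Wb = V·s (flux: a volt is a weber per second),
    = kg·m²·s⁻²·A⁻¹.
C = A·s = s·A (charge = current × time).
So C⁻¹ = s⁻¹·A⁻¹.
Combining: Wb·C⁻¹ = (kg·m²·s⁻²·A⁻¹) · (s⁻¹·A⁻¹) = kg·m²·s⁻³·A⁻².
kg·m²·s⁻³·A⁻² is the base-SI form of the ohm.

Ω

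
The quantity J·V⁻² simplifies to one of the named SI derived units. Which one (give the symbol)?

J = N·m (work = force × distance),
    = kg·m²·s⁻².
V = W/A (potential = power per current),
    = kg·m²·s⁻³·A⁻¹.
So V⁻² = kg⁻²·m⁻⁴·s⁶·A².
Combining: J·V⁻² = (kg·m²·s⁻²) · (kg⁻²·m⁻⁴·s⁶·A²) = kg⁻¹·m⁻²·s⁴·A².
kg⁻¹·m⁻²·s⁴·A² is the base-SI form of the farad.

F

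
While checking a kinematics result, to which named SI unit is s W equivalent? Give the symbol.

W = kg·m²·s⁻³.
Combining: s·W = s · (kg·m²·s⁻³) = kg·m²·s⁻².
kg·m²·s⁻² is the base-SI form of the joule.

J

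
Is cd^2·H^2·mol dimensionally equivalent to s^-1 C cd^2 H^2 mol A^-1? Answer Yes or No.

Left side:
  H = Wb/A (inductance = flux per current),
      = kg·m²·s⁻²·A⁻².
  So H² = kg²·m⁴·s⁻⁴·A⁻⁴.
  Combining: cd²·H²·mol = cd² · (kg²·m⁴·s⁻⁴·A⁻⁴) · mol = kg²·m⁴·s⁻⁴·A⁻⁴·mol·cd².
Right side:
  C = A·s = s·A (charge = current × time).
  H = Wb/A (inductance = flux per current),
      = kg·m²·s⁻²·A⁻².
  So H² = kg²·m⁴·s⁻⁴·A⁻⁴.
  Combining: s⁻¹·C·cd²·H²·mol·A⁻¹ = s⁻¹ · (s·A) · cd² · (kg²·m⁴·s⁻⁴·A⁻⁴) · mol · A⁻¹ = kg²·m⁴·s⁻⁴·A⁻⁴·mol·cd².
Both reduce to kg²·m⁴·s⁻⁴·A⁻⁴·mol·cd².

Yes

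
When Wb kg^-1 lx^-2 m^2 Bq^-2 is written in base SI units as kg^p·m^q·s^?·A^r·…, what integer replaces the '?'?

Wb = V·s (flux: a volt is a weber per second),
    = kg·m²·s⁻²·A⁻¹.
lx = lm/m² (illuminance = luminous flux per area),
    = m⁻²·cd.
So lx⁻² = m⁴·cd⁻².
Bq = 1/s = s⁻¹ (activity is decays per second).
So Bq⁻² = s².
Combining: Wb·kg⁻¹·lx⁻²·m²·Bq⁻² = (kg·m²·s⁻²·A⁻¹) · kg⁻¹ · (m⁴·cd⁻²) · m² · s² = m⁸·A⁻¹·cd⁻².
The exponent of s is 0.

0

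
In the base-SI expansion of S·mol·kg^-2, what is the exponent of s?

S = 1/Ω (conductance is reciprocal resistance),
    = kg⁻¹·m⁻²·s³·A².
Combining: S·mol·kg⁻² = (kg⁻¹·m⁻²·s³·A²) · mol · kg⁻² = kg⁻³·m⁻²·s³·A²·mol.
The exponent of s is 3.

3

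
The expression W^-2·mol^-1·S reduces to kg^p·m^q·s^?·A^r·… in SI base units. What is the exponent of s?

W = J/s (power = energy per time),
    = kg·m²·s⁻³.
So W⁻² = kg⁻²·m⁻⁴·s⁶.
S = 1/Ω (conductance is reciprocal resistance),
    = kg⁻¹·m⁻²·s³·A².
Combining: W⁻²·mol⁻¹·S = (kg⁻²·m⁻⁴·s⁶) · mol⁻¹ · (kg⁻¹·m⁻²·s³·A²) = kg⁻³·m⁻⁶·s⁹·A²·mol⁻¹.
The exponent of s is 9.

9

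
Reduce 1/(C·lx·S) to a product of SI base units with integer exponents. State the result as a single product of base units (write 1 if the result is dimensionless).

kg·m⁴·s⁻⁴·A⁻³·cd⁻¹

C = A·s = s·A (charge = current × time).
So C⁻¹ = s⁻¹·A⁻¹.
lx = lm/m² (illuminance = luminous flux per area),
    = m⁻²·cd.
So lx⁻¹ = m²·cd⁻¹.
S = 1/Ω (conductance is reciprocal resistance),
    = kg⁻¹·m⁻²·s³·A².
So S⁻¹ = kg·m²·s⁻³·A⁻².
Combining: C⁻¹·lx⁻¹·S⁻¹ = (s⁻¹·A⁻¹) · (m²·cd⁻¹) · (kg·m²·s⁻³·A⁻²) = kg·m⁴·s⁻⁴·A⁻³·cd⁻¹.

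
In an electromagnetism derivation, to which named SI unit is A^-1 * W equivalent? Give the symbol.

V

W = J/s (power = energy per time),
    = kg·m²·s⁻³.
Combining: A⁻¹·W = A⁻¹ · (kg·m²·s⁻³) = kg·m²·s⁻³·A⁻¹.
kg·m²·s⁻³·A⁻¹ is the base-SI form of the volt.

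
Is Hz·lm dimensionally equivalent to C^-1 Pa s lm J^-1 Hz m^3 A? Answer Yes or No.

Left side:
  Hz = 1/s = s⁻¹ (frequency is cycles per second).
  lm = cd·sr = cd (luminous flux; sr is dimensionless).
  Combining: Hz·lm = s⁻¹ · cd = s⁻¹·cd.
Right side:
  C = s·A.
  So C⁻¹ = s⁻¹·A⁻¹.
  Pa = kg·m⁻¹·s⁻².
  lm = cd.
  J = kg·m²·s⁻².
  So J⁻¹ = kg⁻¹·m⁻²·s².
  Hz = s⁻¹.
  Combining: C⁻¹·Pa·s·lm·J⁻¹·Hz·m³·A = (s⁻¹·A⁻¹) · (kg·m⁻¹·s⁻²) · s · cd · (kg⁻¹·m⁻²·s²) · s⁻¹ · m³ · A = s⁻¹·cd.
Both reduce to s⁻¹·cd.

Yes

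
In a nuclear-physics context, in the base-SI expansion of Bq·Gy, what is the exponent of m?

Bq = 1/s = s⁻¹ (activity is decays per second).
Gy = J/kg (absorbed dose = energy per mass),
    = m²·s⁻².
Combining: Bq·Gy = s⁻¹ · (m²·s⁻²) = m²·s⁻³.
The exponent of m is 2.

2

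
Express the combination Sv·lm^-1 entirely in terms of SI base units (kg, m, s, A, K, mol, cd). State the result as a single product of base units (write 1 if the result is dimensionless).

Sv = m²·s⁻².
lm = cd.
So lm⁻¹ = cd⁻¹.
Combining: Sv·lm⁻¹ = (m²·s⁻²) · cd⁻¹ = m²·s⁻²·cd⁻¹.

m²·s⁻²·cd⁻¹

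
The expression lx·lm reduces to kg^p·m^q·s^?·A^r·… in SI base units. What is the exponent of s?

0

lx = lm/m² (illuminance = luminous flux per area),
    = m⁻²·cd.
lm = cd·sr = cd (luminous flux; sr is dimensionless).
Combining: lx·lm = (m⁻²·cd) · cd = m⁻²·cd².
The exponent of s is 0.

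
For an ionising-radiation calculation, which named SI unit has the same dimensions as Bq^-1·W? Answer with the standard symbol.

Bq = 1/s = s⁻¹ (activity is decays per second).
So Bq⁻¹ = s.
W = J/s (power = energy per time),
    = kg·m²·s⁻³.
Combining: Bq⁻¹·W = s · (kg·m²·s⁻³) = kg·m²·s⁻².
kg·m²·s⁻² is the base-SI form of the joule.

J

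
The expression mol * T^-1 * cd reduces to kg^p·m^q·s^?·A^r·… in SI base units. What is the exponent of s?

2

T = kg·s⁻²·A⁻¹.
So T⁻¹ = kg⁻¹·s²·A.
Combining: mol·T⁻¹·cd = mol · (kg⁻¹·s²·A) · cd = kg⁻¹·s²·A·mol·cd.
The exponent of s is 2.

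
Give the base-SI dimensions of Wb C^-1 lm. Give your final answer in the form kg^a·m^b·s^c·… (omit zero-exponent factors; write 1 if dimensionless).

kg·m²·s⁻³·A⁻²·cd

Wb = V·s (flux: a volt is a weber per second),
    = kg·m²·s⁻²·A⁻¹.
C = A·s = s·A (charge = current × time).
So C⁻¹ = s⁻¹·A⁻¹.
lm = cd·sr = cd (luminous flux; sr is dimensionless).
Combining: Wb·C⁻¹·lm = (kg·m²·s⁻²·A⁻¹) · (s⁻¹·A⁻¹) · cd = kg·m²·s⁻³·A⁻²·cd.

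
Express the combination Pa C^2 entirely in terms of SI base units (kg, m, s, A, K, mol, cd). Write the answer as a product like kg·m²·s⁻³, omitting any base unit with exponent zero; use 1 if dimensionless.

Pa = N/m² (pressure = force per area),
    = kg·m⁻¹·s⁻².
C = A·s = s·A (charge = current × time).
So C² = s²·A².
Combining: Pa·C² = (kg·m⁻¹·s⁻²) · (s²·A²) = kg·m⁻¹·A².

kg·m⁻¹·A²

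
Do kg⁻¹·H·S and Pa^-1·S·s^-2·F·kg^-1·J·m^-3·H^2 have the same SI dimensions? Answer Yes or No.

Yes

Left side:
  H = kg·m²·s⁻²·A⁻².
  S = kg⁻¹·m⁻²·s³·A².
  Combining: kg⁻¹·H·S = kg⁻¹ · (kg·m²·s⁻²·A⁻²) · (kg⁻¹·m⁻²·s³·A²) = kg⁻¹·s.
Right side:
  Pa = kg·m⁻¹·s⁻².
  So Pa⁻¹ = kg⁻¹·m·s².
  S = kg⁻¹·m⁻²·s³·A².
  F = kg⁻¹·m⁻²·s⁴·A².
  J = kg·m²·s⁻².
  H = kg·m²·s⁻²·A⁻².
  So H² = kg²·m⁴·s⁻⁴·A⁻⁴.
  Combining: Pa⁻¹·S·s⁻²·F·kg⁻¹·J·m⁻³·H² = (kg⁻¹·m·s²) · (kg⁻¹·m⁻²·s³·A²) · s⁻² · (kg⁻¹·m⁻²·s⁴·A²) · kg⁻¹ · (kg·m²·s⁻²) · m⁻³ · (kg²·m⁴·s⁻⁴·A⁻⁴) = kg⁻¹·s.
Both reduce to kg⁻¹·s.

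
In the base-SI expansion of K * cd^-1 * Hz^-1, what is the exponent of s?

1

Hz = s⁻¹.
So Hz⁻¹ = s.
Combining: K·cd⁻¹·Hz⁻¹ = K · cd⁻¹ · s = s·K·cd⁻¹.
The exponent of s is 1.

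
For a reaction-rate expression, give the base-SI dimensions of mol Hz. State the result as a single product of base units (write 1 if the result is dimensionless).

s⁻¹·mol

Hz = 1/s = s⁻¹ (frequency is cycles per second).
Combining: mol·Hz = mol · s⁻¹ = s⁻¹·mol.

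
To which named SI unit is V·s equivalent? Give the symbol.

V = W/A (potential = power per current),
    = kg·m²·s⁻³·A⁻¹.
Combining: V·s = (kg·m²·s⁻³·A⁻¹) · s = kg·m²·s⁻²·A⁻¹.
kg·m²·s⁻²·A⁻¹ is the base-SI form of the weber.

Wb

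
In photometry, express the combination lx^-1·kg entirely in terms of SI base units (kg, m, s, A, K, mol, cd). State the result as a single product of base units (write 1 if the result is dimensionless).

lx = m⁻²·cd.
So lx⁻¹ = m²·cd⁻¹.
Combining: lx⁻¹·kg = (m²·cd⁻¹) · kg = kg·m²·cd⁻¹.

kg·m²·cd⁻¹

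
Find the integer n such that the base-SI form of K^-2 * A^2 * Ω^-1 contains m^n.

Ω = V/A (resistance = voltage per current),
    = kg·m²·s⁻³·A⁻².
So Ω⁻¹ = kg⁻¹·m⁻²·s³·A².
Combining: K⁻²·A²·Ω⁻¹ = K⁻² · A² · (kg⁻¹·m⁻²·s³·A²) = kg⁻¹·m⁻²·s³·A⁴·K⁻².
The exponent of m is -2.

-2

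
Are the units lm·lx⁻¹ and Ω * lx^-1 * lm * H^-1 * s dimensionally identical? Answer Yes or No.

Left side:
  lm = cd.
  lx = m⁻²·cd.
  So lx⁻¹ = m²·cd⁻¹.
  Combining: lm·lx⁻¹ = cd · (m²·cd⁻¹) = m².
Right side:
  Ω = kg·m²·s⁻³·A⁻².
  lx = m⁻²·cd.
  So lx⁻¹ = m²·cd⁻¹.
  lm = cd.
  H = kg·m²·s⁻²·A⁻².
  So H⁻¹ = kg⁻¹·m⁻²·s²·A².
  Combining: Ω·lx⁻¹·lm·H⁻¹·s = (kg·m²·s⁻³·A⁻²) · (m²·cd⁻¹) · cd · (kg⁻¹·m⁻²·s²·A²) · s = m².
Both reduce to m².

Yes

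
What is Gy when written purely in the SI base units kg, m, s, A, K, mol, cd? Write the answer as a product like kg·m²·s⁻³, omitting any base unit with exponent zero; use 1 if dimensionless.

m²·s⁻²

Gy = J/kg (absorbed dose = energy per mass),
    = m²·s⁻².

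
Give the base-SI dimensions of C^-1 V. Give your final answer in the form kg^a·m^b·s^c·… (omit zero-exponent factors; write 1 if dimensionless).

kg·m²·s⁻⁴·A⁻²

C = A·s = s·A (charge = current × time).
So C⁻¹ = s⁻¹·A⁻¹.
V = W/A (potential = power per current),
    = kg·m²·s⁻³·A⁻¹.
Combining: C⁻¹·V = (s⁻¹·A⁻¹) · (kg·m²·s⁻³·A⁻¹) = kg·m²·s⁻⁴·A⁻².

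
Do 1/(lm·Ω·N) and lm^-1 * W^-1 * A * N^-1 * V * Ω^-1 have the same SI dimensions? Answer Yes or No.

Yes

Left side:
  lm = cd·sr = cd (luminous flux; sr is dimensionless).
  So lm⁻¹ = cd⁻¹.
  Ω = V/A (resistance = voltage per current),
      = kg·m²·s⁻³·A⁻².
  So Ω⁻¹ = kg⁻¹·m⁻²·s³·A².
  N = kg·m/s² = kg·m·s⁻² (force = mass × acceleration).
  So N⁻¹ = kg⁻¹·m⁻¹·s².
  Combining: lm⁻¹·Ω⁻¹·N⁻¹ = cd⁻¹ · (kg⁻¹·m⁻²·s³·A²) · (kg⁻¹·m⁻¹·s²) = kg⁻²·m⁻³·s⁵·A²·cd⁻¹.
Right side:
  lm = cd·sr = cd (luminous flux; sr is dimensionless).
  So lm⁻¹ = cd⁻¹.
  W = J/s (power = energy per time),
      = kg·m²·s⁻³.
  So W⁻¹ = kg⁻¹·m⁻²·s³.
  N = kg·m/s² = kg·m·s⁻² (force = mass × acceleration).
  So N⁻¹ = kg⁻¹·m⁻¹·s².
  V = W/A (potential = power per current),
      = kg·m²·s⁻³·A⁻¹.
  Ω = V/A (resistance = voltage per current),
      = kg·m²·s⁻³·A⁻².
  So Ω⁻¹ = kg⁻¹·m⁻²·s³·A².
  Combining: lm⁻¹·W⁻¹·A·N⁻¹·V·Ω⁻¹ = cd⁻¹ · (kg⁻¹·m⁻²·s³) · A · (kg⁻¹·m⁻¹·s²) · (kg·m²·s⁻³·A⁻¹) · (kg⁻¹·m⁻²·s³·A²) = kg⁻²·m⁻³·s⁵·A²·cd⁻¹.
Both reduce to kg⁻²·m⁻³·s⁵·A²·cd⁻¹.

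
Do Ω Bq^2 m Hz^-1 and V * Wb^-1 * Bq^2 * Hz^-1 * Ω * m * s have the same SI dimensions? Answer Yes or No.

Left side:
  Ω = V/A (resistance = voltage per current),
      = kg·m²·s⁻³·A⁻².
  Bq = 1/s = s⁻¹ (activity is decays per second).
  So Bq² = s⁻².
  Hz = 1/s = s⁻¹ (frequency is cycles per second).
  So Hz⁻¹ = s.
  Combining: Ω·Bq²·m·Hz⁻¹ = (kg·m²·s⁻³·A⁻²) · s⁻² · m · s = kg·m³·s⁻⁴·A⁻².
Right side:
  V = W/A (potential = power per current),
      = kg·m²·s⁻³·A⁻¹.
  Wb = V·s (flux: a volt is a weber per second),
      = kg·m²·s⁻²·A⁻¹.
  So Wb⁻¹ = kg⁻¹·m⁻²·s²·A.
  Bq = 1/s = s⁻¹ (activity is decays per second).
  So Bq² = s⁻².
  Hz = 1/s = s⁻¹ (frequency is cycles per second).
  So Hz⁻¹ = s.
  Ω = V/A (resistance = voltage per current),
      = kg·m²·s⁻³·A⁻².
  Combining: V·Wb⁻¹·Bq²·Hz⁻¹·Ω·m·s = (kg·m²·s⁻³·A⁻¹) · (kg⁻¹·m⁻²·s²·A) · s⁻² · s · (kg·m²·s⁻³·A⁻²) · m · s = kg·m³·s⁻⁴·A⁻².
Both reduce to kg·m³·s⁻⁴·A⁻².

Yes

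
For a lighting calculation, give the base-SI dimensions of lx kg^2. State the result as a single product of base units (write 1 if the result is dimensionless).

lx = m⁻²·cd.
Combining: lx·kg² = (m⁻²·cd) · kg² = kg²·m⁻²·cd.

kg²·m⁻²·cd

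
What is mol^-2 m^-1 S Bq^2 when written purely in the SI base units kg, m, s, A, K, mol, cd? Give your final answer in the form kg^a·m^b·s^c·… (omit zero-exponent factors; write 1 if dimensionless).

S = kg⁻¹·m⁻²·s³·A².
Bq = s⁻¹.
So Bq² = s⁻².
Combining: mol⁻²·m⁻¹·S·Bq² = mol⁻² · m⁻¹ · (kg⁻¹·m⁻²·s³·A²) · s⁻² = kg⁻¹·m⁻³·s·A²·mol⁻².

kg⁻¹·m⁻³·s·A²·mol⁻²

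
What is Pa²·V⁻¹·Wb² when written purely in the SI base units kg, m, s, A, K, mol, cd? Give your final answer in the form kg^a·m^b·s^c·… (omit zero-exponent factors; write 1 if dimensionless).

Pa = kg·m⁻¹·s⁻².
So Pa² = kg²·m⁻²·s⁻⁴.
V = kg·m²·s⁻³·A⁻¹.
So V⁻¹ = kg⁻¹·m⁻²·s³·A.
Wb = kg·m²·s⁻²·A⁻¹.
So Wb² = kg²·m⁴·s⁻⁴·A⁻².
Combining: Pa²·V⁻¹·Wb² = (kg²·m⁻²·s⁻⁴) · (kg⁻¹·m⁻²·s³·A) · (kg²·m⁴·s⁻⁴·A⁻²) = kg³·s⁻⁵·A⁻¹.

kg³·s⁻⁵·A⁻¹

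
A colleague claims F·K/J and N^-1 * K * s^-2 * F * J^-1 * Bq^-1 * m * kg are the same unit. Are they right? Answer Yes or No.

Left side:
  F = kg⁻¹·m⁻²·s⁴·A².
  J = kg·m²·s⁻².
  So J⁻¹ = kg⁻¹·m⁻²·s².
  Combining: F·K·J⁻¹ = (kg⁻¹·m⁻²·s⁴·A²) · K · (kg⁻¹·m⁻²·s²) = kg⁻²·m⁻⁴·s⁶·A²·K.
Right side:
  N = kg·m·s⁻².
  So N⁻¹ = kg⁻¹·m⁻¹·s².
  F = kg⁻¹·m⁻²·s⁴·A².
  J = kg·m²·s⁻².
  So J⁻¹ = kg⁻¹·m⁻²·s².
  Bq = s⁻¹.
  So Bq⁻¹ = s.
  Combining: N⁻¹·K·s⁻²·F·J⁻¹·Bq⁻¹·m·kg = (kg⁻¹·m⁻¹·s²) · K · s⁻² · (kg⁻¹·m⁻²·s⁴·A²) · (kg⁻¹·m⁻²·s²) · s · m · kg = kg⁻²·m⁻⁴·s⁷·A²·K.
Left is kg⁻²·m⁻⁴·s⁶·A²·K; right is kg⁻²·m⁻⁴·s⁷·A²·K — different.

No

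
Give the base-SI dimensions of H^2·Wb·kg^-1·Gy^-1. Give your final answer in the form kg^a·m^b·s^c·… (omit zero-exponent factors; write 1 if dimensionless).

H = kg·m²·s⁻²·A⁻².
So H² = kg²·m⁴·s⁻⁴·A⁻⁴.
Wb = kg·m²·s⁻²·A⁻¹.
Gy = m²·s⁻².
So Gy⁻¹ = m⁻²·s².
Combining: H²·Wb·kg⁻¹·Gy⁻¹ = (kg²·m⁴·s⁻⁴·A⁻⁴) · (kg·m²·s⁻²·A⁻¹) · kg⁻¹ · (m⁻²·s²) = kg²·m⁴·s⁻⁴·A⁻⁵.

kg²·m⁴·s⁻⁴·A⁻⁵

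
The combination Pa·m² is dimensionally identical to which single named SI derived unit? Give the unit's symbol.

Pa = N/m² (pressure = force per area),
    = kg·m⁻¹·s⁻².
Combining: Pa·m² = (kg·m⁻¹·s⁻²) · m² = kg·m·s⁻².
kg·m·s⁻² is the base-SI form of the newton.

N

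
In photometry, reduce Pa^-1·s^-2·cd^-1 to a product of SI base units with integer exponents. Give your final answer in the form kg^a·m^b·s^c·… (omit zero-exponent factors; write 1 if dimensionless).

kg⁻¹·m·cd⁻¹

Pa = N/m² (pressure = force per area),
    = kg·m⁻¹·s⁻².
So Pa⁻¹ = kg⁻¹·m·s².
Combining: Pa⁻¹·s⁻²·cd⁻¹ = (kg⁻¹·m·s²) · s⁻² · cd⁻¹ = kg⁻¹·m·cd⁻¹.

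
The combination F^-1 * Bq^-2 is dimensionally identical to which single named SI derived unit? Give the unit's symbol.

F = kg⁻¹·m⁻²·s⁴·A².
So F⁻¹ = kg·m²·s⁻⁴·A⁻².
Bq = s⁻¹.
So Bq⁻² = s².
Combining: F⁻¹·Bq⁻² = (kg·m²·s⁻⁴·A⁻²) · s² = kg·m²·s⁻²·A⁻².
kg·m²·s⁻²·A⁻² is the base-SI form of the henry.

H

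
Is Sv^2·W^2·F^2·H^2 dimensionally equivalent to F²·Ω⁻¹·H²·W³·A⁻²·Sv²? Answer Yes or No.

Left side:
  Sv = J/kg (equivalent dose = energy per mass),
      = m²·s⁻².
  So Sv² = m⁴·s⁻⁴.
  W = J/s (power = energy per time),
      = kg·m²·s⁻³.
  So W² = kg²·m⁴·s⁻⁶.
  F = C/V (capacitance = charge per voltage),
      = A·s/(kg·m²·s⁻³·A⁻¹) (substituting C and V),
      = kg⁻¹·m⁻²·s⁴·A².
  So F² = kg⁻²·m⁻⁴·s⁸·A⁴.
  H = Wb/A (inductance = flux per current),
      = kg·m²·s⁻²·A⁻².
  So H² = kg²·m⁴·s⁻⁴·A⁻⁴.
  Combining: Sv²·W²·F²·H² = (m⁴·s⁻⁴) · (kg²·m⁴·s⁻⁶) · (kg⁻²·m⁻⁴·s⁸·A⁴) · (kg²·m⁴·s⁻⁴·A⁻⁴) = kg²·m⁸·s⁻⁶.
Right side:
  F = kg⁻¹·m⁻²·s⁴·A².
  So F² = kg⁻²·m⁻⁴·s⁸·A⁴.
  Ω = kg·m²·s⁻³·A⁻².
  So Ω⁻¹ = kg⁻¹·m⁻²·s³·A².
  H = kg·m²·s⁻²·A⁻².
  So H² = kg²·m⁴·s⁻⁴·A⁻⁴.
  W = kg·m²·s⁻³.
  So W³ = kg³·m⁶·s⁻⁹.
  Sv = m²·s⁻².
  So Sv² = m⁴·s⁻⁴.
  Combining: F²·Ω⁻¹·H²·W³·A⁻²·Sv² = (kg⁻²·m⁻⁴·s⁸·A⁴) · (kg⁻¹·m⁻²·s³·A²) · (kg²·m⁴·s⁻⁴·A⁻⁴) · (kg³·m⁶·s⁻⁹) · A⁻² · (m⁴·s⁻⁴) = kg²·m⁸·s⁻⁶.
Both reduce to kg²·m⁸·s⁻⁶.

Yes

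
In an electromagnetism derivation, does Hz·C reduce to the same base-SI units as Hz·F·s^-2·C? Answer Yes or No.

Left side:
  Hz = 1/s = s⁻¹ (frequency is cycles per second).
  C = A·s = s·A (charge = current × time).
  Combining: Hz·C = s⁻¹ · (s·A) = A.
Right side:
  Hz = 1/s = s⁻¹ (frequency is cycles per second).
  F = C/V (capacitance = charge per voltage),
      = A·s/(kg·m²·s⁻³·A⁻¹) (substituting C and V),
      = kg⁻¹·m⁻²·s⁴·A².
  C = A·s = s·A (charge = current × time).
  Combining: Hz·F·s⁻²·C = s⁻¹ · (kg⁻¹·m⁻²·s⁴·A²) · s⁻² · (s·A) = kg⁻¹·m⁻²·s²·A³.
Left is A; right is kg⁻¹·m⁻²·s²·A³ — different.

No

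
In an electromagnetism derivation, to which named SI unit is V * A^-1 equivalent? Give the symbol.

Ω

V = W/A (potential = power per current),
    = kg·m²·s⁻³·A⁻¹.
Combining: V·A⁻¹ = (kg·m²·s⁻³·A⁻¹) · A⁻¹ = kg·m²·s⁻³·A⁻².
kg·m²·s⁻³·A⁻² is the base-SI form of the ohm.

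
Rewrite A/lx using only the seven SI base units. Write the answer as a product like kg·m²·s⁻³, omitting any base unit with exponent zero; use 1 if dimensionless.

m²·A·cd⁻¹

lx = lm/m² (illuminance = luminous flux per area),
    = m⁻²·cd.
So lx⁻¹ = m²·cd⁻¹.
Combining: A·lx⁻¹ = A · (m²·cd⁻¹) = m²·A·cd⁻¹.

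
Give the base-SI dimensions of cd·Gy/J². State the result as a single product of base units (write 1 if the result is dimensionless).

J = N·m (work = force × distance),
    = kg·m²·s⁻².
So J⁻² = kg⁻²·m⁻⁴·s⁴.
Gy = J/kg (absorbed dose = energy per mass),
    = m²·s⁻².
Combining: cd·J⁻²·Gy = cd · (kg⁻²·m⁻⁴·s⁴) · (m²·s⁻²) = kg⁻²·m⁻²·s²·cd.

kg⁻²·m⁻²·s²·cd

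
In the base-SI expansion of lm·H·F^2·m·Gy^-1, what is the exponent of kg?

lm = cd.
H = kg·m²·s⁻²·A⁻².
F = kg⁻¹·m⁻²·s⁴·A².
So F² = kg⁻²·m⁻⁴·s⁸·A⁴.
Gy = m²·s⁻².
So Gy⁻¹ = m⁻²·s².
Combining: lm·H·F²·m·Gy⁻¹ = cd · (kg·m²·s⁻²·A⁻²) · (kg⁻²·m⁻⁴·s⁸·A⁴) · m · (m⁻²·s²) = kg⁻¹·m⁻³·s⁸·A²·cd.
The exponent of kg is -1.

-1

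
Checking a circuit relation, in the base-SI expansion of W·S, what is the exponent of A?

W = kg·m²·s⁻³.
S = kg⁻¹·m⁻²·s³·A².
Combining: W·S = (kg·m²·s⁻³) · (kg⁻¹·m⁻²·s³·A²) = A².
The exponent of A is 2.

2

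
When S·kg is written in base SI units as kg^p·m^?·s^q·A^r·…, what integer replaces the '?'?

-2

S = kg⁻¹·m⁻²·s³·A².
Combining: S·kg = (kg⁻¹·m⁻²·s³·A²) · kg = m⁻²·s³·A².
The exponent of m is -2.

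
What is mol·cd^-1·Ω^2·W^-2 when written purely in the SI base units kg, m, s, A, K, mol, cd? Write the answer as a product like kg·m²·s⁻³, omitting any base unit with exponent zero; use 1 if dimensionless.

A⁻⁴·mol·cd⁻¹

Ω = V/A (resistance = voltage per current),
    = kg·m²·s⁻³·A⁻².
So Ω² = kg²·m⁴·s⁻⁶·A⁻⁴.
W = J/s (power = energy per time),
    = kg·m²·s⁻³.
So W⁻² = kg⁻²·m⁻⁴·s⁶.
Combining: mol·cd⁻¹·Ω²·W⁻² = mol · cd⁻¹ · (kg²·m⁴·s⁻⁶·A⁻⁴) · (kg⁻²·m⁻⁴·s⁶) = A⁻⁴·mol·cd⁻¹.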